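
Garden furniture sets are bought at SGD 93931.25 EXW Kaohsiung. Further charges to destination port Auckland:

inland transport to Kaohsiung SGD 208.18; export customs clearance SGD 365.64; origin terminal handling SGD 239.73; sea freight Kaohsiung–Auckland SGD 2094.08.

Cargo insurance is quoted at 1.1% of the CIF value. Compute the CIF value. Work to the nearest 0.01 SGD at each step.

Let C be the CIF value. C = EXW price + pre-shipment costs + freight + 1.1% × C
C − 1.1% × C = 93931.25 + 208.18 + 365.64 + 239.73 + 2094.08
0.989 × C = 96838.88
C = 96838.88 / 0.989 = 97915.96
Insurance premium = 1.1% × 97915.96 = 1077.08

CIF value: SGD 97915.96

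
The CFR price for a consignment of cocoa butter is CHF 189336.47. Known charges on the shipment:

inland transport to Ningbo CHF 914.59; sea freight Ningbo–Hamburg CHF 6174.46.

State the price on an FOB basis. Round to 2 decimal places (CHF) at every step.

FOB price: CHF 183162.01

Not relevant to the conversion: inland to port — on the seller under both CFR and FOB; already in the CFR price and stays in the FOB price.
From CFR to FOB, the seller no longer bears: freight.
FOB price = 189336.47 − 6174.46 = 183162.01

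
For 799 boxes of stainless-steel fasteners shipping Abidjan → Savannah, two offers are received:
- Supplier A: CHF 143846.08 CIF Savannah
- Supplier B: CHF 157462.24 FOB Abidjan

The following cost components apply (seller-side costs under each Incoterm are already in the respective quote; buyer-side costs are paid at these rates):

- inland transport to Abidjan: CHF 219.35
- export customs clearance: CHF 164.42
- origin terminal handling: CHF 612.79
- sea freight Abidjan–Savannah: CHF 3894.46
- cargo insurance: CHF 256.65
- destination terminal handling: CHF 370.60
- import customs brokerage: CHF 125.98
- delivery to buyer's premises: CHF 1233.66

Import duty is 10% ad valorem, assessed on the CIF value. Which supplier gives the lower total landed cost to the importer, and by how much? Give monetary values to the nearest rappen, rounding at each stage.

Supplier A (CIF):
The CIF price already equals the CIF value: 143846.08
Import duty = 143846.08 × 10% = 14384.61
Buyer bears (A): 370.60 + 125.98 + 1233.66 = 1730.24
Landed cost (A) = invoice 143846.08 + 1730.24 + duty 14384.61 = 159960.93
Supplier B (FOB):
CIF value = FOB price + freight + insurance = 157462.24 + 3894.46 + 256.65 = 161613.35
Import duty = 161613.35 × 10% = 16161.34
Buyer bears (B): 3894.46 + 256.65 + 370.60 + 125.98 + 1233.66 = 5881.35
Landed cost (B) = invoice 157462.24 + 5881.35 + duty 16161.34 = 179504.93
Difference = |159960.93 − 179504.93| = 19544.00

Supplier A is cheaper by CHF 19544.00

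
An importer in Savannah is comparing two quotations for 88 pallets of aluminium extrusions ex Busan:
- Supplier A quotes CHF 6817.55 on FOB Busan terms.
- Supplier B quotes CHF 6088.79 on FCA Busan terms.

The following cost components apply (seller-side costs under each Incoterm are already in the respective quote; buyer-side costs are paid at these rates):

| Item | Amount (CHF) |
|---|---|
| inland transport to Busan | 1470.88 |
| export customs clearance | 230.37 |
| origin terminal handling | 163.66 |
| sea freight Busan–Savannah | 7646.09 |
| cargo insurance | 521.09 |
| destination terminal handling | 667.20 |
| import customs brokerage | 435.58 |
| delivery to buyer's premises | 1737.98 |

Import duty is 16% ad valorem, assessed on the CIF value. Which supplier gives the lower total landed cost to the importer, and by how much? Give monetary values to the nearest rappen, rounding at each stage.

Supplier A (FOB):
CIF value = FOB price + freight + insurance = 6817.55 + 7646.09 + 521.09 = 14984.73
Import duty = 14984.73 × 16% = 2397.56
Buyer bears (A): 7646.09 + 521.09 + 667.20 + 435.58 + 1737.98 = 11007.94
Landed cost (A) = invoice 6817.55 + 11007.94 + duty 2397.56 = 20223.05
Supplier B (FCA):
CIF value = FCA price + origin terminal + freight + insurance = 6088.79 + 163.66 + 7646.09 + 521.09 = 14419.63
Import duty = 14419.63 × 16% = 2307.14
Buyer bears (B): 163.66 + 7646.09 + 521.09 + 667.20 + 435.58 + 1737.98 = 11171.60
Landed cost (B) = invoice 6088.79 + 11171.60 + duty 2307.14 = 19567.53
Difference = |20223.05 − 19567.53| = 655.52

Supplier B is cheaper by CHF 655.52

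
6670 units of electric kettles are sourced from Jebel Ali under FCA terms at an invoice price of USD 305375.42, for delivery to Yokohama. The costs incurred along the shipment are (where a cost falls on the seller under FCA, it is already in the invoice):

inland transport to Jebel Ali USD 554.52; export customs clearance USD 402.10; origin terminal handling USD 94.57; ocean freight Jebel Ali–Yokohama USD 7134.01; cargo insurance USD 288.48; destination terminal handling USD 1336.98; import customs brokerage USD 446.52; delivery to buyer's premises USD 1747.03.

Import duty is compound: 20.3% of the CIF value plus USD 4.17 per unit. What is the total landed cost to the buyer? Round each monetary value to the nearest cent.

FCA: the seller delivers export-cleared goods to the carrier; the buyer bears costs from that point.
Already in the invoice (seller's account under FCA): inland to port, export clearance — exclude.
CIF value = FCA price + origin terminal + freight + insurance = 305375.42 + 94.57 + 7134.01 + 288.48 = 312892.48
Ad valorem component: 312892.48 × 20.3% = 63517.17
Specific component: 6670 × 4.17 = 27813.90
Import duty = 63517.17 + 27813.90 = 91331.07
Buyer bears: origin terminal 94.57 + freight 7134.01 + insurance 288.48 + destination terminal 1336.98 + brokerage 446.52 + delivery 1747.03 + duty 91331.07 = 102378.66
Landed cost = invoice 305375.42 + 102378.66 = 407754.08

Total landed cost: USD 407754.08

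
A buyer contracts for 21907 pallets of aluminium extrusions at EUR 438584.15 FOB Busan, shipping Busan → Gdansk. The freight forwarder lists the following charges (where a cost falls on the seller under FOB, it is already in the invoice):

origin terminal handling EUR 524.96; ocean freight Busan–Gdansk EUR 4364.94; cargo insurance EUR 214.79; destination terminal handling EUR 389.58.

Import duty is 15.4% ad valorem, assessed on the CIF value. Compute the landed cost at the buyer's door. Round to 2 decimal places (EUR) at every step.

FOB: the seller bears costs until goods are on board at the origin port; the buyer bears freight, insurance and all costs thereafter.
Already in the invoice (seller's account under FOB): origin terminal — exclude.
CIF value = FOB price + freight + insurance = 438584.15 + 4364.94 + 214.79 = 443163.88
Import duty = 443163.88 × 15.4% = 68247.24
Buyer bears: freight 4364.94 + insurance 214.79 + destination terminal 389.58 + duty 68247.24 = 73216.55
Landed cost = invoice 438584.15 + 73216.55 = 511800.70

Total landed cost: EUR 511800.70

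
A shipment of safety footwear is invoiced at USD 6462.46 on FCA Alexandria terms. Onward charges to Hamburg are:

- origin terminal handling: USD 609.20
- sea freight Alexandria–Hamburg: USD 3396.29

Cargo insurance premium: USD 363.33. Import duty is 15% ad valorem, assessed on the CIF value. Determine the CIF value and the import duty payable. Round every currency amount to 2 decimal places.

CIF value: USD 10831.28; import duty: USD 1624.69

CIF = FCA price + pre-shipment costs + freight + insurance
CIF = 6462.46 + 609.20 + 3396.29 + 363.33 = 10831.28
Import duty = 10831.28 × 15% = 1624.69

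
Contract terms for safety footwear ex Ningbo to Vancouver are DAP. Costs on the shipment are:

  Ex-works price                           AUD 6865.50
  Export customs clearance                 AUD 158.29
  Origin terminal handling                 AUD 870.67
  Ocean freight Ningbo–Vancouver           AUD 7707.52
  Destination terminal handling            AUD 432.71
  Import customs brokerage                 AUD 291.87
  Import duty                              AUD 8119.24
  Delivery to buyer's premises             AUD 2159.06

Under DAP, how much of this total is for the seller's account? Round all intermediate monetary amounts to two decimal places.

Seller's account: AUD 18193.75

DAP: the seller bears all costs to the named destination except import duty and clearance.
Seller's account: goods 6865.50 + export clearance 158.29 + origin terminal 870.67 + freight 7707.52 + destination terminal 432.71 + delivery 2159.06 = 18193.75
Buyer's account: brokerage 291.87 + duty 8119.24 = 8411.11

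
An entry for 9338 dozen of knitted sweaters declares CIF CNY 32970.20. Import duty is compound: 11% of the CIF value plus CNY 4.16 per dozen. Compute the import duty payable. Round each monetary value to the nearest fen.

Ad valorem component: 32970.20 × 11% = 3626.72
Specific component: 9338 × 4.16 = 38846.08
Import duty = 3626.72 + 38846.08 = 42472.80

Import duty: CNY 42472.80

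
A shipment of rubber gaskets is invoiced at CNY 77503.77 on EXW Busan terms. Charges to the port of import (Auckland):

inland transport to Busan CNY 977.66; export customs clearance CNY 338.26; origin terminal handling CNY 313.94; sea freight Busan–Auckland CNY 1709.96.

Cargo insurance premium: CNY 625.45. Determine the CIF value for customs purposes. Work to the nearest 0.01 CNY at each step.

CIF value: CNY 81469.04

CIF = EXW price + pre-shipment costs + freight + insurance
CIF = 77503.77 + 977.66 + 338.26 + 313.94 + 1709.96 + 625.45 = 81469.04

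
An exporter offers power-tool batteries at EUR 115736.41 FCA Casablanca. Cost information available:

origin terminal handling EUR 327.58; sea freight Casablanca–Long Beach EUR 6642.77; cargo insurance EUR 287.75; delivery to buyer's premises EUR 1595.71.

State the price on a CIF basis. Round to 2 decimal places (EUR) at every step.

Not relevant to the conversion: delivery — on the buyer under both terms; not part of either seller's price.
From FCA to CIF, the seller additionally bears: origin terminal, freight, insurance.
CIF price = 115736.41 + 327.58 + 6642.77 + 287.75 = 122994.51

CIF price: EUR 122994.51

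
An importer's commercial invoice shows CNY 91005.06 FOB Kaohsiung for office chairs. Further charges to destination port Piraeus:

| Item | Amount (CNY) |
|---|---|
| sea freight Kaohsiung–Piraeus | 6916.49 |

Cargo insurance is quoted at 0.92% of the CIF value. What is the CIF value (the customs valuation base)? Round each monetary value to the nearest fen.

CIF value: CNY 98830.79

Let C be the CIF value. C = FOB price + freight + 0.92% × C
C − 0.92% × C = 91005.06 + 6916.49
0.9908 × C = 97921.55
C = 97921.55 / 0.9908 = 98830.79
Insurance premium = 0.92% × 98830.79 = 909.24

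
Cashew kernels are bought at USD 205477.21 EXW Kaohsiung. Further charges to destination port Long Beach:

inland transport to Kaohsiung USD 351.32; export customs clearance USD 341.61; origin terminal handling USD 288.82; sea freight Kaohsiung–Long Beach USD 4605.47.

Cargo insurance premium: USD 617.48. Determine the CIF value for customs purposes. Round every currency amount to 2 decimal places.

CIF value: USD 211681.91

CIF = EXW price + pre-shipment costs + freight + insurance
CIF = 205477.21 + 351.32 + 341.61 + 288.82 + 4605.47 + 617.48 = 211681.91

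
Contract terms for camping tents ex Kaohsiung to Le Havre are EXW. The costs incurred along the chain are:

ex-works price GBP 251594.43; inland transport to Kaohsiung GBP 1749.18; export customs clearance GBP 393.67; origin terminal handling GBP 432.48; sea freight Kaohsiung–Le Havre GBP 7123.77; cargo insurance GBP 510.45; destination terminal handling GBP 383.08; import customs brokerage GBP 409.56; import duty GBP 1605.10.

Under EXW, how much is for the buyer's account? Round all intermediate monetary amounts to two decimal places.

EXW: the seller makes goods available at their premises; the buyer bears all onward costs.
Seller's account: goods 251594.43 = 251594.43
Buyer's account: inland to port 1749.18 + export clearance 393.67 + origin terminal 432.48 + freight 7123.77 + insurance 510.45 + destination terminal 383.08 + brokerage 409.56 + duty 1605.10 = 12607.29

Buyer's account: GBP 12607.29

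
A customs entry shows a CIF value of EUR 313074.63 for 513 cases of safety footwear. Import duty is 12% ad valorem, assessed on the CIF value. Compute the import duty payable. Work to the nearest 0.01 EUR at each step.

Import duty = 313074.63 × 12% = 37568.96

Import duty: EUR 37568.96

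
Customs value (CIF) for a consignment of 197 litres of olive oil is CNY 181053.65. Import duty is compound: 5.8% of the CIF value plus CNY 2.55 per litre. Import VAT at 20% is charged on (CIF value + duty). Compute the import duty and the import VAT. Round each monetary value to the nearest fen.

Ad valorem component: 181053.65 × 5.8% = 10501.11
Specific component: 197 × 2.55 = 502.35
Import duty = 10501.11 + 502.35 = 11003.46
VAT base = CIF + duty = 181053.65 + 11003.46 = 192057.11
Import VAT = 192057.11 × 20% = 38411.42

Import duty: CNY 11003.46; import VAT: CNY 38411.42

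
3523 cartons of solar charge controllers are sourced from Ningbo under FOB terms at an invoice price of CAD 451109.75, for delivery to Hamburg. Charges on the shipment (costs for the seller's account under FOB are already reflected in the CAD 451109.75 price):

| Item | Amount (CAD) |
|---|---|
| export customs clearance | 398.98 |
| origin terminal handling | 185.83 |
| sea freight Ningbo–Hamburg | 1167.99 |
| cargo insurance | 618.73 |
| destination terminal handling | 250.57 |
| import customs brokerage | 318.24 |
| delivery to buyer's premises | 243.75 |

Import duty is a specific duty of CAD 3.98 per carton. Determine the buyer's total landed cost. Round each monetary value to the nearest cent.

FOB: the seller bears costs until goods are on board at the origin port; the buyer bears freight, insurance and all costs thereafter.
Already in the invoice (seller's account under FOB): export clearance, origin terminal — exclude.
CIF value = FOB price + freight + insurance = 451109.75 + 1167.99 + 618.73 = 452896.47
Import duty = 3523 × 3.98 = 14021.54
Buyer bears: freight 1167.99 + insurance 618.73 + destination terminal 250.57 + brokerage 318.24 + delivery 243.75 + duty 14021.54 = 16620.82
Landed cost = invoice 451109.75 + 16620.82 = 467730.57

Total landed cost: CAD 467730.57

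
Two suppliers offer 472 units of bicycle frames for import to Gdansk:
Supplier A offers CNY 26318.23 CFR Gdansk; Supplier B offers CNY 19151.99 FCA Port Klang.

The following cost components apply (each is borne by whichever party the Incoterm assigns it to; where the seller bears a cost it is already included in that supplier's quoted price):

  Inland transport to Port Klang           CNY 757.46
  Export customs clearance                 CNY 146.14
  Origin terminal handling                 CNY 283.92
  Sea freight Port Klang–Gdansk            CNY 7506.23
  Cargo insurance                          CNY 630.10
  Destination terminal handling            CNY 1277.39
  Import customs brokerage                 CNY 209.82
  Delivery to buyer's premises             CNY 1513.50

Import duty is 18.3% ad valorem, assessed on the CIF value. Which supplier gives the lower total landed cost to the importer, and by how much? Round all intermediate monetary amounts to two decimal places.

Supplier A is cheaper by CNY 738.09

Supplier A (CFR):
CIF value = CFR price + insurance = 26318.23 + 630.10 = 26948.33
Import duty = 26948.33 × 18.3% = 4931.54
Buyer bears (A): 630.10 + 1277.39 + 209.82 + 1513.50 = 3630.81
Landed cost (A) = invoice 26318.23 + 3630.81 + duty 4931.54 = 34880.58
Supplier B (FCA):
CIF value = FCA price + origin terminal + freight + insurance = 19151.99 + 283.92 + 7506.23 + 630.10 = 27572.24
Import duty = 27572.24 × 18.3% = 5045.72
Buyer bears (B): 283.92 + 7506.23 + 630.10 + 1277.39 + 209.82 + 1513.50 = 11420.96
Landed cost (B) = invoice 19151.99 + 11420.96 + duty 5045.72 = 35618.67
Difference = |34880.58 − 35618.67| = 738.09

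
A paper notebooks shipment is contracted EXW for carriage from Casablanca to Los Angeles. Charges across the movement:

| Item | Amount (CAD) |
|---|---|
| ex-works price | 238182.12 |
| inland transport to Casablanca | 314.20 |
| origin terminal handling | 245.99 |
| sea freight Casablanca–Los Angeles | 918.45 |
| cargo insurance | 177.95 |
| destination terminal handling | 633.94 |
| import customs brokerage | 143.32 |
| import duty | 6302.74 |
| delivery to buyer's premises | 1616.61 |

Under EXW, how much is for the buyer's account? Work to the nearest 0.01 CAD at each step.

EXW: the seller makes goods available at their premises; the buyer bears all onward costs.
Seller's account: goods 238182.12 = 238182.12
Buyer's account: inland to port 314.20 + origin terminal 245.99 + freight 918.45 + insurance 177.95 + destination terminal 633.94 + brokerage 143.32 + duty 6302.74 + delivery 1616.61 = 10353.20

Buyer's account: CAD 10353.20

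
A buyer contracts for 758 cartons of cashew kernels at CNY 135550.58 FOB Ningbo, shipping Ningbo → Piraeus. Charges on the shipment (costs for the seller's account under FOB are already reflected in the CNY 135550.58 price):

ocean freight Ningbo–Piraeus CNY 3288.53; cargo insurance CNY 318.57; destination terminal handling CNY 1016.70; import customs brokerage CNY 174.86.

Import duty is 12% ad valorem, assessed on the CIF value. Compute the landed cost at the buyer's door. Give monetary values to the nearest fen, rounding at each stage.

FOB: the seller bears costs until goods are on board at the origin port; the buyer bears freight, insurance and all costs thereafter.
CIF value = FOB price + freight + insurance = 135550.58 + 3288.53 + 318.57 = 139157.68
Import duty = 139157.68 × 12% = 16698.92
Buyer bears: freight 3288.53 + insurance 318.57 + destination terminal 1016.70 + brokerage 174.86 + duty 16698.92 = 21497.58
Landed cost = invoice 135550.58 + 21497.58 = 157048.16

Total landed cost: CNY 157048.16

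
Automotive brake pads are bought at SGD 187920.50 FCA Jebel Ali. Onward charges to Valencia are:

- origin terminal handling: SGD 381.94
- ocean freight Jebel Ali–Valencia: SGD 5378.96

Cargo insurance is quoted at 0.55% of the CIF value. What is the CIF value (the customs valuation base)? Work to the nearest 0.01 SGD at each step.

CIF value: SGD 194752.54

Let C be the CIF value. C = FCA price + pre-shipment costs + freight + 0.55% × C
C − 0.55% × C = 187920.50 + 381.94 + 5378.96
0.9945 × C = 193681.40
C = 193681.40 / 0.9945 = 194752.54
Insurance premium = 0.55% × 194752.54 = 1071.14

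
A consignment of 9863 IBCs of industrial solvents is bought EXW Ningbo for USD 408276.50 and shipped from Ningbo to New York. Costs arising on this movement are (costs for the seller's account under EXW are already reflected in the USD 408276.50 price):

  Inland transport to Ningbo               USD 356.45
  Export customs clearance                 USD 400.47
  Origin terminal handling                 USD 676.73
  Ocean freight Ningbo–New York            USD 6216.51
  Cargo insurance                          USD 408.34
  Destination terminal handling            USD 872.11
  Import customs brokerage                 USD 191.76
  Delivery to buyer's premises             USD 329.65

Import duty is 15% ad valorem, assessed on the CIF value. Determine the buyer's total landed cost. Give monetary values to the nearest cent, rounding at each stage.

EXW: the seller makes goods available at their premises; the buyer bears all onward costs.
CIF value = EXW price + inland to port + export clearance + origin terminal + freight + insurance = 408276.50 + 356.45 + 400.47 + 676.73 + 6216.51 + 408.34 = 416335.00
Import duty = 416335.00 × 15% = 62450.25
Buyer bears: inland to port 356.45 + export clearance 400.47 + origin terminal 676.73 + freight 6216.51 + insurance 408.34 + destination terminal 872.11 + brokerage 191.76 + delivery 329.65 + duty 62450.25 = 71902.27
Landed cost = invoice 408276.50 + 71902.27 = 480178.77

Total landed cost: USD 480178.77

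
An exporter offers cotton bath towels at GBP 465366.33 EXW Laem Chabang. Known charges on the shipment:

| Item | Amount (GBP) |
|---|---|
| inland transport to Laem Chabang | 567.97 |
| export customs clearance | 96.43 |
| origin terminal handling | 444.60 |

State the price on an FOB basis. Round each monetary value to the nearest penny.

From EXW to FOB, the seller additionally bears: inland to port, export clearance, origin terminal.
FOB price = 465366.33 + 567.97 + 96.43 + 444.60 = 466475.33

FOB price: GBP 466475.33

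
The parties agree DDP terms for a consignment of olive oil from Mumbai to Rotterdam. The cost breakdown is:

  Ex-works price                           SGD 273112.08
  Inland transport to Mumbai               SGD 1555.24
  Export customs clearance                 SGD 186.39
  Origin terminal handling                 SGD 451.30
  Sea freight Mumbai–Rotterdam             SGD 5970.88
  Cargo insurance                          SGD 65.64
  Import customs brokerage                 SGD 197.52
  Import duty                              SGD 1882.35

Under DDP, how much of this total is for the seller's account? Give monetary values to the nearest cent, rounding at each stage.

DDP: the seller bears all costs including import duty.
Seller's account: goods 273112.08 + inland to port 1555.24 + export clearance 186.39 + origin terminal 451.30 + freight 5970.88 + insurance 65.64 + brokerage 197.52 + duty 1882.35 = 283421.40
Buyer's account: 0.00

Seller's account: SGD 283421.40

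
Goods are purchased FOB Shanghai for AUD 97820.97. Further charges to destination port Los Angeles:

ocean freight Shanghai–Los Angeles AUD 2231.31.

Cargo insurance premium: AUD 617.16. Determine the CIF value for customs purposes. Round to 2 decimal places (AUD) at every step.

CIF = FOB price + freight + insurance
CIF = 97820.97 + 2231.31 + 617.16 = 100669.44

CIF value: AUD 100669.44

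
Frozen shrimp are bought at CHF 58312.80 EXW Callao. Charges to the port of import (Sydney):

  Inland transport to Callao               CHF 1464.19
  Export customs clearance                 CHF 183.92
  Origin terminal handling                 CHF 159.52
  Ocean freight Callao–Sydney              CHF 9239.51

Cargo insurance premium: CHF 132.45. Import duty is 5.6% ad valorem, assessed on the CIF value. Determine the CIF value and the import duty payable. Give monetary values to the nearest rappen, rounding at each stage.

CIF value: CHF 69492.39; import duty: CHF 3891.57

CIF = EXW price + pre-shipment costs + freight + insurance
CIF = 58312.80 + 1464.19 + 183.92 + 159.52 + 9239.51 + 132.45 = 69492.39
Import duty = 69492.39 × 5.6% = 3891.57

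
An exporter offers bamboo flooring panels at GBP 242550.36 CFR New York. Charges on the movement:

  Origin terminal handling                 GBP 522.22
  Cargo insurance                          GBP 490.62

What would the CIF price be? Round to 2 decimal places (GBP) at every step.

Not relevant to the conversion: origin terminal — on the seller under both CFR and CIF; already in the CFR price and stays in the CIF price.
From CFR to CIF, the seller additionally bears: insurance.
CIF price = 242550.36 + 490.62 = 243040.98

CIF price: GBP 243040.98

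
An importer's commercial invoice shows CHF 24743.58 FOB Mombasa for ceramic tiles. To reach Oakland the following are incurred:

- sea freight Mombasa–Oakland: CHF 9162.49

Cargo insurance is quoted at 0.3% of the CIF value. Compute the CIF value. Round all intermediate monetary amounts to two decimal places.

CIF value: CHF 34008.09

Let C be the CIF value. C = FOB price + freight + 0.3% × C
C − 0.3% × C = 24743.58 + 9162.49
0.997 × C = 33906.07
C = 33906.07 / 0.997 = 34008.09
Insurance premium = 0.3% × 34008.09 = 102.02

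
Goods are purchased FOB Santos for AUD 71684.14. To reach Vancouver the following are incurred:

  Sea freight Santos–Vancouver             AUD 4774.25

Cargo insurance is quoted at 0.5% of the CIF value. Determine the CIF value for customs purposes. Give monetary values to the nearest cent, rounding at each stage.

Let C be the CIF value. C = FOB price + freight + 0.5% × C
C − 0.5% × C = 71684.14 + 4774.25
0.995 × C = 76458.39
C = 76458.39 / 0.995 = 76842.60
Insurance premium = 0.5% × 76842.60 = 384.21

CIF value: AUD 76842.60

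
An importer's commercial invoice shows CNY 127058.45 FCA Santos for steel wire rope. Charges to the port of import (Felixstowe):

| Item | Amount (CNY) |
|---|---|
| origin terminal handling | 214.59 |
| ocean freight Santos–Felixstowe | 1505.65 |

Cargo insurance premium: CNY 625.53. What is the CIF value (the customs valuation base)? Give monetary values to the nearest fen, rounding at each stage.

CIF = FCA price + pre-shipment costs + freight + insurance
CIF = 127058.45 + 214.59 + 1505.65 + 625.53 = 129404.22

CIF value: CNY 129404.22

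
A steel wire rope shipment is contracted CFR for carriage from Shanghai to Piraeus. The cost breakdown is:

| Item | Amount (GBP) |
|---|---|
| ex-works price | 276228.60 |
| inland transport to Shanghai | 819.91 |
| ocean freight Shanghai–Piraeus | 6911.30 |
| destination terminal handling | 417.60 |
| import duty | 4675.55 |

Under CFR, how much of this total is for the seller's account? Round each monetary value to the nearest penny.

Seller's account: GBP 283959.81

CFR: the seller pays costs through ocean freight to the destination port, but not insurance.
Seller's account: goods 276228.60 + inland to port 819.91 + freight 6911.30 = 283959.81
Buyer's account: destination terminal 417.60 + duty 4675.55 = 5093.15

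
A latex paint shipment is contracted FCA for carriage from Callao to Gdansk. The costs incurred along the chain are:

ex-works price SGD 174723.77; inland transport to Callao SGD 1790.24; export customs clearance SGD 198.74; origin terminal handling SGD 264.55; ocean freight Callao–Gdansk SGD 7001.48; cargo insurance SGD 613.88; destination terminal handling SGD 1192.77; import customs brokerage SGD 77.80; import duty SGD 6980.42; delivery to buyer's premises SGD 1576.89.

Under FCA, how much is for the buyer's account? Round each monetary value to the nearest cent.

FCA: the seller delivers export-cleared goods to the carrier; the buyer bears costs from that point.
Seller's account: goods 174723.77 + inland to port 1790.24 + export clearance 198.74 = 176712.75
Buyer's account: origin terminal 264.55 + freight 7001.48 + insurance 613.88 + destination terminal 1192.77 + brokerage 77.80 + duty 6980.42 + delivery 1576.89 = 17707.79

Buyer's account: SGD 17707.79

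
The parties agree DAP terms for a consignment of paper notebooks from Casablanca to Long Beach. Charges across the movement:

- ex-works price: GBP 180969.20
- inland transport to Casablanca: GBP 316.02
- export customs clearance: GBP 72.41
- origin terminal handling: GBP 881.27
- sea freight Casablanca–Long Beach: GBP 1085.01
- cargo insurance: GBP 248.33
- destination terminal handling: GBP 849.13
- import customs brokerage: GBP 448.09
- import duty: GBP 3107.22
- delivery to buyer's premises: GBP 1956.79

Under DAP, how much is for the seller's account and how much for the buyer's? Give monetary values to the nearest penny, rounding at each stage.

Seller: GBP 186378.16; buyer: GBP 3555.31

DAP: the seller bears all costs to the named destination except import duty and clearance.
Seller's account: goods 180969.20 + inland to port 316.02 + export clearance 72.41 + origin terminal 881.27 + freight 1085.01 + insurance 248.33 + destination terminal 849.13 + delivery 1956.79 = 186378.16
Buyer's account: brokerage 448.09 + duty 3107.22 = 3555.31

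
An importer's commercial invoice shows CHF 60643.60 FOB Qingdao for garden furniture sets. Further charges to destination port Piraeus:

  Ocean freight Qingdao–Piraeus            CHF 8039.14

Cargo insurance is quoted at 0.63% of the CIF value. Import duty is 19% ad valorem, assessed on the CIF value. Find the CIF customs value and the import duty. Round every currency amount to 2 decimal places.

CIF value: CHF 69118.18; import duty: CHF 13132.45

Let C be the CIF value. C = FOB price + freight + 0.63% × C
C − 0.63% × C = 60643.60 + 8039.14
0.9937 × C = 68682.74
C = 68682.74 / 0.9937 = 69118.18
Insurance premium = 0.63% × 69118.18 = 435.44
Import duty = 69118.18 × 19% = 13132.45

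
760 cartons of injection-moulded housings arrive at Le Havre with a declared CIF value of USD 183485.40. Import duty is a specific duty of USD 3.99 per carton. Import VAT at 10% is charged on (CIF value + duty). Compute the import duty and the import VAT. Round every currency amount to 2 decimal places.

Import duty = 760 × 3.99 = 3032.40
VAT base = CIF + duty = 183485.40 + 3032.40 = 186517.80
Import VAT = 186517.80 × 10% = 18651.78

Import duty: USD 3032.40; import VAT: USD 18651.78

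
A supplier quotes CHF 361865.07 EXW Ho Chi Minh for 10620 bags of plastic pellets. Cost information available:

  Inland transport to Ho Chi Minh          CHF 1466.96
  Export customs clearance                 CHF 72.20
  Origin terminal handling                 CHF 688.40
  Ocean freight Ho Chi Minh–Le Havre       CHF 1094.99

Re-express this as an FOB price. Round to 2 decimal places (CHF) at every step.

Not relevant to the conversion: freight — on the buyer under both terms; not part of either seller's price.
From EXW to FOB, the seller additionally bears: inland to port, export clearance, origin terminal.
FOB price = 361865.07 + 1466.96 + 72.20 + 688.40 = 364092.63

FOB price: CHF 364092.63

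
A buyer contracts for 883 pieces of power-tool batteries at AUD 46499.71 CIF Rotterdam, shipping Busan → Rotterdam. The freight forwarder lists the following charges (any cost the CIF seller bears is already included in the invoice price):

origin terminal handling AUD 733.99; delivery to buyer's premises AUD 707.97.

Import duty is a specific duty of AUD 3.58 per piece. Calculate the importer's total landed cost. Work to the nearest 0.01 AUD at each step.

CIF: the seller pays costs through ocean freight and marine insurance to the destination port.
Already in the invoice (seller's account under CIF): origin terminal — exclude.
The CIF price already equals the CIF value: 46499.71
Import duty = 883 × 3.58 = 3161.14
Buyer bears: delivery 707.97 + duty 3161.14 = 3869.11
Landed cost = invoice 46499.71 + 3869.11 = 50368.82

Total landed cost: AUD 50368.82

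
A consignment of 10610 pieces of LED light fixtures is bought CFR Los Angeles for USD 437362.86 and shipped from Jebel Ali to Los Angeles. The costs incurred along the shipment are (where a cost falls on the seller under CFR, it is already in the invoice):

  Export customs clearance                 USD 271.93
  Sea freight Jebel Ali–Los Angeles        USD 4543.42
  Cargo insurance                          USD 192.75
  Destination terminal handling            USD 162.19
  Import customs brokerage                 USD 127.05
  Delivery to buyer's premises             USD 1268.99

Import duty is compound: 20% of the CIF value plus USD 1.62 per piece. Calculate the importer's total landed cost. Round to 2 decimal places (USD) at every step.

CFR: the seller pays costs through ocean freight to the destination port, but not insurance.
Already in the invoice (seller's account under CFR): export clearance, freight — exclude.
CIF value = CFR price + insurance = 437362.86 + 192.75 = 437555.61
Ad valorem component: 437555.61 × 20% = 87511.12
Specific component: 10610 × 1.62 = 17188.20
Import duty = 87511.12 + 17188.20 = 104699.32
Buyer bears: insurance 192.75 + destination terminal 162.19 + brokerage 127.05 + delivery 1268.99 + duty 104699.32 = 106450.30
Landed cost = invoice 437362.86 + 106450.30 = 543813.16

Total landed cost: USD 543813.16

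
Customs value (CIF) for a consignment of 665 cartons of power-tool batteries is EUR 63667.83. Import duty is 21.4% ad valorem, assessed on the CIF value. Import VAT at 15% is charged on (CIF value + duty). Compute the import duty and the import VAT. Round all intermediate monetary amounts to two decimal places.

Import duty: EUR 13624.92; import VAT: EUR 11593.91

Import duty = 63667.83 × 21.4% = 13624.92
VAT base = CIF + duty = 63667.83 + 13624.92 = 77292.75
Import VAT = 77292.75 × 15% = 11593.91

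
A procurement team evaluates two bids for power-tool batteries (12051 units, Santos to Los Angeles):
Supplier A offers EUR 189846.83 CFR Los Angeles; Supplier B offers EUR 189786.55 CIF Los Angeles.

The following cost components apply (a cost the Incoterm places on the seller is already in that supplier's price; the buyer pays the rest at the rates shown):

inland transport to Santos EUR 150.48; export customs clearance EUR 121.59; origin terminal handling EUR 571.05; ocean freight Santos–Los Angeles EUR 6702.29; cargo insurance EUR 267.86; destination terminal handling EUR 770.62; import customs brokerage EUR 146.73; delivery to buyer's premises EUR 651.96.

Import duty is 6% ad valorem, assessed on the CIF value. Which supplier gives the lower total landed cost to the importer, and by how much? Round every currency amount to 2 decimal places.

Supplier B is cheaper by EUR 347.83

Supplier A (CFR):
CIF value = CFR price + insurance = 189846.83 + 267.86 = 190114.69
Import duty = 190114.69 × 6% = 11406.88
Buyer bears (A): 267.86 + 770.62 + 146.73 + 651.96 = 1837.17
Landed cost (A) = invoice 189846.83 + 1837.17 + duty 11406.88 = 203090.88
Supplier B (CIF):
The CIF price already equals the CIF value: 189786.55
Import duty = 189786.55 × 6% = 11387.19
Buyer bears (B): 770.62 + 146.73 + 651.96 = 1569.31
Landed cost (B) = invoice 189786.55 + 1569.31 + duty 11387.19 = 202743.05
Difference = |203090.88 − 202743.05| = 347.83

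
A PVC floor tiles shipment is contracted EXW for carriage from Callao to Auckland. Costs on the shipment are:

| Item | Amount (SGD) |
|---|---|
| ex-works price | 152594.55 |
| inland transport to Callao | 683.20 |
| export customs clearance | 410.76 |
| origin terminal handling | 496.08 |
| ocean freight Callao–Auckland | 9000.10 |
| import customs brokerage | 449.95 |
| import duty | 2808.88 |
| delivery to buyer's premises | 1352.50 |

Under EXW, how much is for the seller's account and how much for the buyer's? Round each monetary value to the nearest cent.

Seller: SGD 152594.55; buyer: SGD 15201.47

EXW: the seller makes goods available at their premises; the buyer bears all onward costs.
Seller's account: goods 152594.55 = 152594.55
Buyer's account: inland to port 683.20 + export clearance 410.76 + origin terminal 496.08 + freight 9000.10 + brokerage 449.95 + duty 2808.88 + delivery 1352.50 = 15201.47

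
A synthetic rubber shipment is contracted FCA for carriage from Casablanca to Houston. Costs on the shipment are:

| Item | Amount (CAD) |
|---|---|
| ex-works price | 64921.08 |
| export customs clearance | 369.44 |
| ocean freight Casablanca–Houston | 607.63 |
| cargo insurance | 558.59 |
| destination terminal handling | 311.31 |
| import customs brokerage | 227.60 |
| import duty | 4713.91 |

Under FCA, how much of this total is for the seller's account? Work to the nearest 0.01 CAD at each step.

Seller's account: CAD 65290.52

FCA: the seller delivers export-cleared goods to the carrier; the buyer bears costs from that point.
Seller's account: goods 64921.08 + export clearance 369.44 = 65290.52
Buyer's account: freight 607.63 + insurance 558.59 + destination terminal 311.31 + brokerage 227.60 + duty 4713.91 = 6419.04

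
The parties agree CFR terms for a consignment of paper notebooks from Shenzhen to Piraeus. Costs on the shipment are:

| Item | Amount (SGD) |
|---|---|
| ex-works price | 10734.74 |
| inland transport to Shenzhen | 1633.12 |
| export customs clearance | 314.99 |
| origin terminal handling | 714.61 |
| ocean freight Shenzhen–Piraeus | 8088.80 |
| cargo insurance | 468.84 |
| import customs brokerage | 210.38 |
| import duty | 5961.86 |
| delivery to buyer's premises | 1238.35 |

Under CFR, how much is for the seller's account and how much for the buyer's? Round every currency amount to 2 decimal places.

CFR: the seller pays costs through ocean freight to the destination port, but not insurance.
Seller's account: goods 10734.74 + inland to port 1633.12 + export clearance 314.99 + origin terminal 714.61 + freight 8088.80 = 21486.26
Buyer's account: insurance 468.84 + brokerage 210.38 + duty 5961.86 + delivery 1238.35 = 7879.43

Seller: SGD 21486.26; buyer: SGD 7879.43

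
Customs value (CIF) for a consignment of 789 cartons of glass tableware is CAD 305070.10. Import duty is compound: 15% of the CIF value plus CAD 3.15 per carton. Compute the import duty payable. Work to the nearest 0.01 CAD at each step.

Ad valorem component: 305070.10 × 15% = 45760.52
Specific component: 789 × 3.15 = 2485.35
Import duty = 45760.52 + 2485.35 = 48245.87

Import duty: CAD 48245.87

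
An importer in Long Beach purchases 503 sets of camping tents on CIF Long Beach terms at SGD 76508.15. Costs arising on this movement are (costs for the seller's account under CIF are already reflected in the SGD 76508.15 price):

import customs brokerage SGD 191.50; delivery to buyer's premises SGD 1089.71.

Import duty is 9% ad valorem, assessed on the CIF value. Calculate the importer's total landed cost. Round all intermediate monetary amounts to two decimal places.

Total landed cost: SGD 84675.09

CIF: the seller pays costs through ocean freight and marine insurance to the destination port.
The CIF price already equals the CIF value: 76508.15
Import duty = 76508.15 × 9% = 6885.73
Buyer bears: brokerage 191.50 + delivery 1089.71 + duty 6885.73 = 8166.94
Landed cost = invoice 76508.15 + 8166.94 = 84675.09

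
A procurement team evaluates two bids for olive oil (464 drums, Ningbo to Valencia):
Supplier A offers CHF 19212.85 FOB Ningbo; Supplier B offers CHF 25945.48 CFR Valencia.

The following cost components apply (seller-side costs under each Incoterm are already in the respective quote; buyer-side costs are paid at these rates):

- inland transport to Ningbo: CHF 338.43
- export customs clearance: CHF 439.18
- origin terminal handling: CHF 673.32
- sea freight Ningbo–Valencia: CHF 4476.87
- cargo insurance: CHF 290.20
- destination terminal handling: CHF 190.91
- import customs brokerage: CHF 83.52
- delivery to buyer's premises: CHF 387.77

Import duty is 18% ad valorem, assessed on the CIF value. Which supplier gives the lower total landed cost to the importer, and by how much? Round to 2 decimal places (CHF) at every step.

Supplier A (FOB):
CIF value = FOB price + freight + insurance = 19212.85 + 4476.87 + 290.20 = 23979.92
Import duty = 23979.92 × 18% = 4316.39
Buyer bears (A): 4476.87 + 290.20 + 190.91 + 83.52 + 387.77 = 5429.27
Landed cost (A) = invoice 19212.85 + 5429.27 + duty 4316.39 = 28958.51
Supplier B (CFR):
CIF value = CFR price + insurance = 25945.48 + 290.20 = 26235.68
Import duty = 26235.68 × 18% = 4722.42
Buyer bears (B): 290.20 + 190.91 + 83.52 + 387.77 = 952.40
Landed cost (B) = invoice 25945.48 + 952.40 + duty 4722.42 = 31620.30
Difference = |28958.51 − 31620.30| = 2661.79

Supplier A is cheaper by CHF 2661.79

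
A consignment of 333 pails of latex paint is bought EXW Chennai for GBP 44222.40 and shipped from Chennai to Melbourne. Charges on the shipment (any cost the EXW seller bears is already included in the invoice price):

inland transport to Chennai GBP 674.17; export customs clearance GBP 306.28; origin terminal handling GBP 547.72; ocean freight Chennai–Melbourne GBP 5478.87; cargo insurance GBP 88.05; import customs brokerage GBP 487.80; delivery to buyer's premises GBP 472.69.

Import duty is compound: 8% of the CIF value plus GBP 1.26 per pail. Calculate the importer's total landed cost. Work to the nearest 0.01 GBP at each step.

EXW: the seller makes goods available at their premises; the buyer bears all onward costs.
CIF value = EXW price + inland to port + export clearance + origin terminal + freight + insurance = 44222.40 + 674.17 + 306.28 + 547.72 + 5478.87 + 88.05 = 51317.49
Ad valorem component: 51317.49 × 8% = 4105.40
Specific component: 333 × 1.26 = 419.58
Import duty = 4105.40 + 419.58 = 4524.98
Buyer bears: inland to port 674.17 + export clearance 306.28 + origin terminal 547.72 + freight 5478.87 + insurance 88.05 + brokerage 487.80 + delivery 472.69 + duty 4524.98 = 12580.56
Landed cost = invoice 44222.40 + 12580.56 = 56802.96

Total landed cost: GBP 56802.96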